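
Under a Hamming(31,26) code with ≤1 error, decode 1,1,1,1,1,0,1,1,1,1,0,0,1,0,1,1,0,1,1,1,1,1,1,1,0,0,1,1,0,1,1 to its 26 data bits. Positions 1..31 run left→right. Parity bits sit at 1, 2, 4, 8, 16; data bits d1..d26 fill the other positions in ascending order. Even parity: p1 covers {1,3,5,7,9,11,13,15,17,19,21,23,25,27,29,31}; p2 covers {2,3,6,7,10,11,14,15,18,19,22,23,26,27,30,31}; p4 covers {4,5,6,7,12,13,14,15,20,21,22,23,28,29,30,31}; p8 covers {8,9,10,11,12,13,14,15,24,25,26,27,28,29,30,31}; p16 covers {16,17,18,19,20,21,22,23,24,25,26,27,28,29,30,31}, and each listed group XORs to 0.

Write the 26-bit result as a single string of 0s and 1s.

s1 (pos 1,3,5,7,9,11,13,15,17,19,21,23,25,27,29,31): 1⊕1⊕1⊕1⊕1⊕0⊕1⊕1⊕0⊕1⊕1⊕1⊕0⊕1⊕0⊕1 = 0
s2 (pos 2,3,6,7,10,11,14,15,18,19,22,23,26,27,30,31): 1⊕1⊕0⊕1⊕1⊕0⊕0⊕1⊕1⊕1⊕1⊕1⊕0⊕1⊕1⊕1 = 0
s4 (pos 4,5,6,7,12,13,14,15,20,21,22,23,28,29,30,31): 1⊕1⊕0⊕1⊕0⊕1⊕0⊕1⊕1⊕1⊕1⊕1⊕1⊕0⊕1⊕1 = 0
s8 (pos 8,9,10,11,12,13,14,15,24,25,26,27,28,29,30,31): 1⊕1⊕1⊕0⊕0⊕1⊕0⊕1⊕1⊕0⊕0⊕1⊕1⊕0⊕1⊕1 = 0
s16 (pos 16,17,18,19,20,21,22,23,24,25,26,27,28,29,30,31): 1⊕0⊕1⊕1⊕1⊕1⊕1⊕1⊕1⊕0⊕0⊕1⊕1⊕0⊕1⊕1 = 0
Syndrome s16…s1 = 00000 → no error.
Read data bits from positions 3,5,6,7,9,10,11,12,13,14,15,17,18,19,20,21,22,23,24,25,26,27,28,29,30,31: 11011100101011111110011011

11011100101011111110011011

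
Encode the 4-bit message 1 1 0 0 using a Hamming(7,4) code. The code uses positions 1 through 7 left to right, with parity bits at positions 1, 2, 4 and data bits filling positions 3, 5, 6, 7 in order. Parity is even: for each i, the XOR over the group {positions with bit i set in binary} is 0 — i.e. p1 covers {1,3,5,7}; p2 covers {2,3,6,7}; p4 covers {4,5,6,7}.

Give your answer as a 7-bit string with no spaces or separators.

0111100

Place data at non-parity positions: p1 p2 1 p4 1 0 0
p1 (pos 1,3,5,7): XOR of data positions = 1⊕1⊕0 = 0
p2 (pos 2,3,6,7): XOR of data positions = 1⊕0⊕0 = 1
p4 (pos 4,5,6,7): XOR of data positions = 1⊕0⊕0 = 1
Codeword: 0111100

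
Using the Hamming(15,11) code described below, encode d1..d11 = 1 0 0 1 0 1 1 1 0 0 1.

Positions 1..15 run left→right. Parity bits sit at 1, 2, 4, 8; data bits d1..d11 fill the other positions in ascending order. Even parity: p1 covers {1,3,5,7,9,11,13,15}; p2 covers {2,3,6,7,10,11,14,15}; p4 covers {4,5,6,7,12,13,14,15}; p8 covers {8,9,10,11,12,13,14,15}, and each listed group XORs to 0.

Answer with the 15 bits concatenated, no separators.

011100100111001

Place data at non-parity positions: p1 p2 1 p4 0 0 1 p8 0 1 1 1 0 0 1
p1 (pos 1,3,5,7,9,11,13,15): XOR of data positions = 1⊕0⊕1⊕0⊕1⊕0⊕1 = 0
p2 (pos 2,3,6,7,10,11,14,15): XOR of data positions = 1⊕0⊕1⊕1⊕1⊕0⊕1 = 1
p4 (pos 4,5,6,7,12,13,14,15): XOR of data positions = 0⊕0⊕1⊕1⊕0⊕0⊕1 = 1
p8 (pos 8,9,10,11,12,13,14,15): XOR of data positions = 0⊕1⊕1⊕1⊕0⊕0⊕1 = 0
Codeword: 011100100111001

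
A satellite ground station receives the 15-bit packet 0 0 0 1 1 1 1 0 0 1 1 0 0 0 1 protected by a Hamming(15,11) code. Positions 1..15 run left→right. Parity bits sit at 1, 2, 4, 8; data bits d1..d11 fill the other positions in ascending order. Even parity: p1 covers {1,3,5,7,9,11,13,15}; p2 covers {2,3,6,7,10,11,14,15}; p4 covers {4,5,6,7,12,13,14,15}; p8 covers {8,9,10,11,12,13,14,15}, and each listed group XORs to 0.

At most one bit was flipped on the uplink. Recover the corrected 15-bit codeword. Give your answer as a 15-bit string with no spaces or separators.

000111100110011

s1 (pos 1,3,5,7,9,11,13,15): 0⊕0⊕1⊕1⊕0⊕1⊕0⊕1 = 0
s2 (pos 2,3,6,7,10,11,14,15): 0⊕0⊕1⊕1⊕1⊕1⊕0⊕1 = 1
s4 (pos 4,5,6,7,12,13,14,15): 1⊕1⊕1⊕1⊕0⊕0⊕0⊕1 = 1
s8 (pos 8,9,10,11,12,13,14,15): 0⊕0⊕1⊕1⊕0⊕0⊕0⊕1 = 1
Syndrome s8…s1 = 1110 → error at position 14.
Flip position 14: 000111100110001 → 000111100110011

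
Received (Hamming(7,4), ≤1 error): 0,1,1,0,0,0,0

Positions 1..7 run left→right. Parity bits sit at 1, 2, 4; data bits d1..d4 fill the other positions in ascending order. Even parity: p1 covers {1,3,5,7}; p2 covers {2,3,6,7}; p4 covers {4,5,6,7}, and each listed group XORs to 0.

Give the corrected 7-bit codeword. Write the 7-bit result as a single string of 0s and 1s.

1110000

s1 (pos 1,3,5,7): 0⊕1⊕0⊕0 = 1
s2 (pos 2,3,6,7): 1⊕1⊕0⊕0 = 0
s4 (pos 4,5,6,7): 0⊕0⊕0⊕0 = 0
Syndrome s4…s1 = 001 → error at position 1.
Flip position 1: 0110000 → 1110000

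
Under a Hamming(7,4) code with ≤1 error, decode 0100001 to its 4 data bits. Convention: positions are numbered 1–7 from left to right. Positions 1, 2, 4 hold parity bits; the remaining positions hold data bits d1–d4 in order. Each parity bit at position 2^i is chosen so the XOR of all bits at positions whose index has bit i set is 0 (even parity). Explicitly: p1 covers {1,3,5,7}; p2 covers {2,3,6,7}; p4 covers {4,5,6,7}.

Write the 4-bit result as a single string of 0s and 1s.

s1 (pos 1,3,5,7): 0⊕0⊕0⊕1 = 1
s2 (pos 2,3,6,7): 1⊕0⊕0⊕1 = 0
s4 (pos 4,5,6,7): 0⊕0⊕0⊕1 = 1
Syndrome s4…s1 = 101 → error at position 5.
Flip position 5: 0100001 → 0100101
Read data bits from positions 3,5,6,7: 0101

0101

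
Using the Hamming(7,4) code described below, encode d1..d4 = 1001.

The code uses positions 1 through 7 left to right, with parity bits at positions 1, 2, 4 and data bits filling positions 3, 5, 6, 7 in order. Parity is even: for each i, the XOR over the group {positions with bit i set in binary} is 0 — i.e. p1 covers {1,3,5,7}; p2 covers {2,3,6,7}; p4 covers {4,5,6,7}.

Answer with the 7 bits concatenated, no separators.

0011001

Place data at non-parity positions: p1 p2 1 p4 0 0 1
p1 (pos 1,3,5,7): XOR of data positions = 1⊕0⊕1 = 0
p2 (pos 2,3,6,7): XOR of data positions = 1⊕0⊕1 = 0
p4 (pos 4,5,6,7): XOR of data positions = 0⊕0⊕1 = 1
Codeword: 0011001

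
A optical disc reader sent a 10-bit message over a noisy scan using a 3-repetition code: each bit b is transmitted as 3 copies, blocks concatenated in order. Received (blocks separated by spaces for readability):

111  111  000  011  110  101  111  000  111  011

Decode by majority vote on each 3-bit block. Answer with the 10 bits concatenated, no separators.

Block 1 (111): 3 ones → 1
Block 2 (111): 3 ones → 1
Block 3 (000): 0 ones → 0
Block 4 (011): 2 ones → 1
Block 5 (110): 2 ones → 1
Block 6 (101): 2 ones → 1
Block 7 (111): 3 ones → 1
Block 8 (000): 0 ones → 0
Block 9 (111): 3 ones → 1
Block 10 (011): 2 ones → 1

1101111011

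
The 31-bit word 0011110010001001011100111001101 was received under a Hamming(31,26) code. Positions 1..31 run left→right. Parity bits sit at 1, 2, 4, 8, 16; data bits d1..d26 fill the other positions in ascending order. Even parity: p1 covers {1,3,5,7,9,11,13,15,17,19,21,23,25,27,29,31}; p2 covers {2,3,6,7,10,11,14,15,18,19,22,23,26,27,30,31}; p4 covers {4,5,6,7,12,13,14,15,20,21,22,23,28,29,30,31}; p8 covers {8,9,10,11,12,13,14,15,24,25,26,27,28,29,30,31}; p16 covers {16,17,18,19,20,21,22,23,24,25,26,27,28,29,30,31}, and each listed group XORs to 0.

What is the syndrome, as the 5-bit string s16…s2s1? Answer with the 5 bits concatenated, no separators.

s1 (pos 1,3,5,7,9,11,13,15,17,19,21,23,25,27,29,31): 0⊕1⊕1⊕0⊕1⊕0⊕1⊕0⊕0⊕1⊕0⊕1⊕1⊕0⊕1⊕1 = 1
s2 (pos 2,3,6,7,10,11,14,15,18,19,22,23,26,27,30,31): 0⊕1⊕1⊕0⊕0⊕0⊕0⊕0⊕1⊕1⊕0⊕1⊕0⊕0⊕0⊕1 = 0
s4 (pos 4,5,6,7,12,13,14,15,20,21,22,23,28,29,30,31): 1⊕1⊕1⊕0⊕0⊕1⊕0⊕0⊕1⊕0⊕0⊕1⊕1⊕1⊕0⊕1 = 1
s8 (pos 8,9,10,11,12,13,14,15,24,25,26,27,28,29,30,31): 0⊕1⊕0⊕0⊕0⊕1⊕0⊕0⊕1⊕1⊕0⊕0⊕1⊕1⊕0⊕1 = 1
s16 (pos 16,17,18,19,20,21,22,23,24,25,26,27,28,29,30,31): 1⊕0⊕1⊕1⊕1⊕0⊕0⊕1⊕1⊕1⊕0⊕0⊕1⊕1⊕0⊕1 = 0
Syndrome s16…s1 = 01101 → error at position 13.

01101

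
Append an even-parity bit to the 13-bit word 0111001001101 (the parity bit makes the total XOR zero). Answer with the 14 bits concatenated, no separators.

XOR of the 13 data bits: 0⊕1⊕1⊕1⊕0⊕0⊕1⊕0⊕0⊕1⊕1⊕0⊕1 = 1
Parity bit = 1 (so all 14 bits XOR to 0).

01110010011011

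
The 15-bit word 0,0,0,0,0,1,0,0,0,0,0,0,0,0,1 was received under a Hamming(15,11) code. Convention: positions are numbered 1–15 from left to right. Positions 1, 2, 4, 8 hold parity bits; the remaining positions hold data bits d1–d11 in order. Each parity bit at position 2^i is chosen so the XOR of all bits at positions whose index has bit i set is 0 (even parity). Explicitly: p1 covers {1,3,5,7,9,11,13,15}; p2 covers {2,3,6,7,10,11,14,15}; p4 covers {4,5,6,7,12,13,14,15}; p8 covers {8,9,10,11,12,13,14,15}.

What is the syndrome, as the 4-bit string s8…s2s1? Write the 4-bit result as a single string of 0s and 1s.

1001

s1 (pos 1,3,5,7,9,11,13,15): 0⊕0⊕0⊕0⊕0⊕0⊕0⊕1 = 1
s2 (pos 2,3,6,7,10,11,14,15): 0⊕0⊕1⊕0⊕0⊕0⊕0⊕1 = 0
s4 (pos 4,5,6,7,12,13,14,15): 0⊕0⊕1⊕0⊕0⊕0⊕0⊕1 = 0
s8 (pos 8,9,10,11,12,13,14,15): 0⊕0⊕0⊕0⊕0⊕0⊕0⊕1 = 1
Syndrome s8…s1 = 1001 → error at position 9.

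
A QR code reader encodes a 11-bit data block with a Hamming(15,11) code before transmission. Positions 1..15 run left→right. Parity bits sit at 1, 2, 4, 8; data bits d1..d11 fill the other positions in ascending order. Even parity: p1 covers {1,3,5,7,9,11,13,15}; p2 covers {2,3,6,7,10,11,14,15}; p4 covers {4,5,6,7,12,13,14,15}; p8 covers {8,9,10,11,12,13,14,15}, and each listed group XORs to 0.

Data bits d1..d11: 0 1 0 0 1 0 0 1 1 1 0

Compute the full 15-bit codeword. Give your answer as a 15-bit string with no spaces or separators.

Place data at non-parity positions: p1 p2 0 p4 1 0 0 p8 1 0 0 1 1 1 0
p1 (pos 1,3,5,7,9,11,13,15): XOR of data positions = 0⊕1⊕0⊕1⊕0⊕1⊕0 = 1
p2 (pos 2,3,6,7,10,11,14,15): XOR of data positions = 0⊕0⊕0⊕0⊕0⊕1⊕0 = 1
p4 (pos 4,5,6,7,12,13,14,15): XOR of data positions = 1⊕0⊕0⊕1⊕1⊕1⊕0 = 0
p8 (pos 8,9,10,11,12,13,14,15): XOR of data positions = 1⊕0⊕0⊕1⊕1⊕1⊕0 = 0
Codeword: 110010001001110

110010001001110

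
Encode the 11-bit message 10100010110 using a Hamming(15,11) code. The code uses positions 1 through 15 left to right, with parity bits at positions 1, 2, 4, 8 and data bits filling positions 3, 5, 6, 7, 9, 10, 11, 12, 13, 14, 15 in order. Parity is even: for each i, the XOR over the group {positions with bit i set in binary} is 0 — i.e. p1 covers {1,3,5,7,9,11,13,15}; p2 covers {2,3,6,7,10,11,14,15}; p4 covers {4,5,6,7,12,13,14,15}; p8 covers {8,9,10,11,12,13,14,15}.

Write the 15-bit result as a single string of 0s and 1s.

Place data at non-parity positions: p1 p2 1 p4 0 1 0 p8 0 0 1 0 1 1 0
p1 (pos 1,3,5,7,9,11,13,15): XOR of data positions = 1⊕0⊕0⊕0⊕1⊕1⊕0 = 1
p2 (pos 2,3,6,7,10,11,14,15): XOR of data positions = 1⊕1⊕0⊕0⊕1⊕1⊕0 = 0
p4 (pos 4,5,6,7,12,13,14,15): XOR of data positions = 0⊕1⊕0⊕0⊕1⊕1⊕0 = 1
p8 (pos 8,9,10,11,12,13,14,15): XOR of data positions = 0⊕0⊕1⊕0⊕1⊕1⊕0 = 1
Codeword: 101101010010110

101101010010110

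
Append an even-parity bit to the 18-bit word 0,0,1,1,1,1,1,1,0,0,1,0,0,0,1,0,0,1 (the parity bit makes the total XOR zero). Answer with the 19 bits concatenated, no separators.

0011111100100010011

XOR of the 18 data bits: 0⊕0⊕1⊕1⊕1⊕1⊕1⊕1⊕0⊕0⊕1⊕0⊕0⊕0⊕1⊕0⊕0⊕1 = 1
Parity bit = 1 (so all 19 bits XOR to 0).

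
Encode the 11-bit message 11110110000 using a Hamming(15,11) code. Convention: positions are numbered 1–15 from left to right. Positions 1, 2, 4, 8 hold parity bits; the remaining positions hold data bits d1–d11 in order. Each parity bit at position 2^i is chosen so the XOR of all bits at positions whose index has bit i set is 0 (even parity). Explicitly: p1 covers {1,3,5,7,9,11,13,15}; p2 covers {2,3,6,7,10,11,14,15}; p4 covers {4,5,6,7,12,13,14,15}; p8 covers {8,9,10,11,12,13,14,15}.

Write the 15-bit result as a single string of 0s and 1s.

011111100110000

Place data at non-parity positions: p1 p2 1 p4 1 1 1 p8 0 1 1 0 0 0 0
p1 (pos 1,3,5,7,9,11,13,15): XOR of data positions = 1⊕1⊕1⊕0⊕1⊕0⊕0 = 0
p2 (pos 2,3,6,7,10,11,14,15): XOR of data positions = 1⊕1⊕1⊕1⊕1⊕0⊕0 = 1
p4 (pos 4,5,6,7,12,13,14,15): XOR of data positions = 1⊕1⊕1⊕0⊕0⊕0⊕0 = 1
p8 (pos 8,9,10,11,12,13,14,15): XOR of data positions = 0⊕1⊕1⊕0⊕0⊕0⊕0 = 0
Codeword: 011111100110000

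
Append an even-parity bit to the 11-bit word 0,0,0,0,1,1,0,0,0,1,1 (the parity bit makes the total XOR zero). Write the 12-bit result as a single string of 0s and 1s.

000011000110

XOR of the 11 data bits: 0⊕0⊕0⊕0⊕1⊕1⊕0⊕0⊕0⊕1⊕1 = 0
Parity bit = 0 (so all 12 bits XOR to 0).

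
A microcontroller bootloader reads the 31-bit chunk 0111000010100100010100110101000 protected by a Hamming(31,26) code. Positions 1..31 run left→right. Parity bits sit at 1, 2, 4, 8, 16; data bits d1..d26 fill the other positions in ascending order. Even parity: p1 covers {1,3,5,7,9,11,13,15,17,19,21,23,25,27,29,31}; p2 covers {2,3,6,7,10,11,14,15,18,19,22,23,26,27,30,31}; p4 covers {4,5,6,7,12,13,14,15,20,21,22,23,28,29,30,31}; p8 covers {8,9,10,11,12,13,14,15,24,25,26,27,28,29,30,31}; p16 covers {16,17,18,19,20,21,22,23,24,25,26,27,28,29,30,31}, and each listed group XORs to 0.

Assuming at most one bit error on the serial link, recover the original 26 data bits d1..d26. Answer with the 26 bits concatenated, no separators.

10101010010010100110101000

s1 (pos 1,3,5,7,9,11,13,15,17,19,21,23,25,27,29,31): 0⊕1⊕0⊕0⊕1⊕1⊕0⊕0⊕0⊕0⊕0⊕1⊕0⊕0⊕0⊕0 = 0
s2 (pos 2,3,6,7,10,11,14,15,18,19,22,23,26,27,30,31): 1⊕1⊕0⊕0⊕0⊕1⊕1⊕0⊕1⊕0⊕0⊕1⊕1⊕0⊕0⊕0 = 1
s4 (pos 4,5,6,7,12,13,14,15,20,21,22,23,28,29,30,31): 1⊕0⊕0⊕0⊕0⊕0⊕1⊕0⊕1⊕0⊕0⊕1⊕1⊕0⊕0⊕0 = 1
s8 (pos 8,9,10,11,12,13,14,15,24,25,26,27,28,29,30,31): 0⊕1⊕0⊕1⊕0⊕0⊕1⊕0⊕1⊕0⊕1⊕0⊕1⊕0⊕0⊕0 = 0
s16 (pos 16,17,18,19,20,21,22,23,24,25,26,27,28,29,30,31): 0⊕0⊕1⊕0⊕1⊕0⊕0⊕1⊕1⊕0⊕1⊕0⊕1⊕0⊕0⊕0 = 0
Syndrome s16…s1 = 00110 → error at position 6.
Flip position 6: 0111000010100100010100110101000 → 0111010010100100010100110101000
Read data bits from positions 3,5,6,7,9,10,11,12,13,14,15,17,18,19,20,21,22,23,24,25,26,27,28,29,30,31: 10101010010010100110101000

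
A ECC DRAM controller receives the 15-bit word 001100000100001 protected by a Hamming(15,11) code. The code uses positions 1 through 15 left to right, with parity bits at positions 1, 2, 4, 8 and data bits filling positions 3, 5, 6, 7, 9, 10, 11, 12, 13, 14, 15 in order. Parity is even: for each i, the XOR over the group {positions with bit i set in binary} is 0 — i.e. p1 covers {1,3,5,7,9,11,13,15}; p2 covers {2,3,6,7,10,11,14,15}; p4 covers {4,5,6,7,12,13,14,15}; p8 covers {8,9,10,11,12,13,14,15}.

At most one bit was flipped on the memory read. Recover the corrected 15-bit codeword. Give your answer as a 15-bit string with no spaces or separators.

011100000100001

s1 (pos 1,3,5,7,9,11,13,15): 0⊕1⊕0⊕0⊕0⊕0⊕0⊕1 = 0
s2 (pos 2,3,6,7,10,11,14,15): 0⊕1⊕0⊕0⊕1⊕0⊕0⊕1 = 1
s4 (pos 4,5,6,7,12,13,14,15): 1⊕0⊕0⊕0⊕0⊕0⊕0⊕1 = 0
s8 (pos 8,9,10,11,12,13,14,15): 0⊕0⊕1⊕0⊕0⊕0⊕0⊕1 = 0
Syndrome s8…s1 = 0010 → error at position 2.
Flip position 2: 001100000100001 → 011100000100001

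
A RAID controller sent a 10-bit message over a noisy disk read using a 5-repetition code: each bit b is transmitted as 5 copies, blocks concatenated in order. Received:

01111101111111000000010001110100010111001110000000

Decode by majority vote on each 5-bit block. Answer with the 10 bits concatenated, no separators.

Block 1 (01111): 4 ones → 1
Block 2 (10111): 4 ones → 1
Block 3 (11110): 4 ones → 1
Block 4 (00000): 0 ones → 0
Block 5 (01000): 1 one → 0
Block 6 (11101): 4 ones → 1
Block 7 (00010): 1 one → 0
Block 8 (11100): 3 ones → 1
Block 9 (11100): 3 ones → 1
Block 10 (00000): 0 ones → 0

1110010110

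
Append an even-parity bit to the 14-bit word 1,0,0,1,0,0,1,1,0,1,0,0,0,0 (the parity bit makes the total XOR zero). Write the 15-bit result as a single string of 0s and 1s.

100100110100001

XOR of the 14 data bits: 1⊕0⊕0⊕1⊕0⊕0⊕1⊕1⊕0⊕1⊕0⊕0⊕0⊕0 = 1
Parity bit = 1 (so all 15 bits XOR to 0).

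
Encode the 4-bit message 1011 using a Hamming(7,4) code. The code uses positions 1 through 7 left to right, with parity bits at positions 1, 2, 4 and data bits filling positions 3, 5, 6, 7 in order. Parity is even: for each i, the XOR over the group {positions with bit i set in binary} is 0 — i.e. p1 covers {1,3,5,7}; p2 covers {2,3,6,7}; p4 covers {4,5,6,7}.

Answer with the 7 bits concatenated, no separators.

Place data at non-parity positions: p1 p2 1 p4 0 1 1
p1 (pos 1,3,5,7): XOR of data positions = 1⊕0⊕1 = 0
p2 (pos 2,3,6,7): XOR of data positions = 1⊕1⊕1 = 1
p4 (pos 4,5,6,7): XOR of data positions = 0⊕1⊕1 = 0
Codeword: 0110011

0110011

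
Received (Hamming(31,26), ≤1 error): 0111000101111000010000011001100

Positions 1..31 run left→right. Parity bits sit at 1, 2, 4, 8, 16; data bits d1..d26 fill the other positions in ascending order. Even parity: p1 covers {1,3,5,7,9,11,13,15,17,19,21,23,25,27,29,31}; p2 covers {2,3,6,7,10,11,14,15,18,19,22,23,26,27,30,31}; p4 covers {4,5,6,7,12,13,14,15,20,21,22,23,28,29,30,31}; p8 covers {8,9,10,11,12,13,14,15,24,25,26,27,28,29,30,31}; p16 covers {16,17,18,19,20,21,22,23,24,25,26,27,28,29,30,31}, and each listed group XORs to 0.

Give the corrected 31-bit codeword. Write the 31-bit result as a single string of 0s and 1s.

s1 (pos 1,3,5,7,9,11,13,15,17,19,21,23,25,27,29,31): 0⊕1⊕0⊕0⊕0⊕1⊕1⊕0⊕0⊕0⊕0⊕0⊕1⊕0⊕1⊕0 = 1
s2 (pos 2,3,6,7,10,11,14,15,18,19,22,23,26,27,30,31): 1⊕1⊕0⊕0⊕1⊕1⊕0⊕0⊕1⊕0⊕0⊕0⊕0⊕0⊕0⊕0 = 1
s4 (pos 4,5,6,7,12,13,14,15,20,21,22,23,28,29,30,31): 1⊕0⊕0⊕0⊕1⊕1⊕0⊕0⊕0⊕0⊕0⊕0⊕1⊕1⊕0⊕0 = 1
s8 (pos 8,9,10,11,12,13,14,15,24,25,26,27,28,29,30,31): 1⊕0⊕1⊕1⊕1⊕1⊕0⊕0⊕1⊕1⊕0⊕0⊕1⊕1⊕0⊕0 = 1
s16 (pos 16,17,18,19,20,21,22,23,24,25,26,27,28,29,30,31): 0⊕0⊕1⊕0⊕0⊕0⊕0⊕0⊕1⊕1⊕0⊕0⊕1⊕1⊕0⊕0 = 1
Syndrome s16…s1 = 11111 → error at position 31.
Flip position 31: 0111000101111000010000011001100 → 0111000101111000010000011001101

0111000101111000010000011001101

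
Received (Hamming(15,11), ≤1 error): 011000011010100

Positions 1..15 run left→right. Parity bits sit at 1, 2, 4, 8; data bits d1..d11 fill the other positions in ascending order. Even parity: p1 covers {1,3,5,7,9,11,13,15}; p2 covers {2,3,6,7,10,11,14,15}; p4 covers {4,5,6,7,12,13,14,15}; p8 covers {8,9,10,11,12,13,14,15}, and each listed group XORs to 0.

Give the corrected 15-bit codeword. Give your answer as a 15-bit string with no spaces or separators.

011001011010100

s1 (pos 1,3,5,7,9,11,13,15): 0⊕1⊕0⊕0⊕1⊕1⊕1⊕0 = 0
s2 (pos 2,3,6,7,10,11,14,15): 1⊕1⊕0⊕0⊕0⊕1⊕0⊕0 = 1
s4 (pos 4,5,6,7,12,13,14,15): 0⊕0⊕0⊕0⊕0⊕1⊕0⊕0 = 1
s8 (pos 8,9,10,11,12,13,14,15): 1⊕1⊕0⊕1⊕0⊕1⊕0⊕0 = 0
Syndrome s8…s1 = 0110 → error at position 6.
Flip position 6: 011000011010100 → 011001011010100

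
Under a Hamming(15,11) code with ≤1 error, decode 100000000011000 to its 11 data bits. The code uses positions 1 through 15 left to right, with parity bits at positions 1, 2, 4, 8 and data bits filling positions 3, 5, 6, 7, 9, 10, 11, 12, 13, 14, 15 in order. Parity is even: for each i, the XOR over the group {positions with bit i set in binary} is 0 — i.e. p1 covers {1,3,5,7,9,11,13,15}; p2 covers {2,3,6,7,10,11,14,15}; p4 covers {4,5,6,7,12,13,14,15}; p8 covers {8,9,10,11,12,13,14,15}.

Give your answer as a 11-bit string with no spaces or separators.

00100011000

s1 (pos 1,3,5,7,9,11,13,15): 1⊕0⊕0⊕0⊕0⊕1⊕0⊕0 = 0
s2 (pos 2,3,6,7,10,11,14,15): 0⊕0⊕0⊕0⊕0⊕1⊕0⊕0 = 1
s4 (pos 4,5,6,7,12,13,14,15): 0⊕0⊕0⊕0⊕1⊕0⊕0⊕0 = 1
s8 (pos 8,9,10,11,12,13,14,15): 0⊕0⊕0⊕1⊕1⊕0⊕0⊕0 = 0
Syndrome s8…s1 = 0110 → error at position 6.
Flip position 6: 100000000011000 → 100001000011000
Read data bits from positions 3,5,6,7,9,10,11,12,13,14,15: 00100011000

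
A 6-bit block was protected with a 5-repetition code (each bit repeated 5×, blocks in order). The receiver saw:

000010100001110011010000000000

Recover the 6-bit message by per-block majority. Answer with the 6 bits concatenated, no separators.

Block 1 (00001): 1 one → 0
Block 2 (01000): 1 one → 0
Block 3 (01110): 3 ones → 1
Block 4 (01101): 3 ones → 1
Block 5 (00000): 0 ones → 0
Block 6 (00000): 0 ones → 0

001100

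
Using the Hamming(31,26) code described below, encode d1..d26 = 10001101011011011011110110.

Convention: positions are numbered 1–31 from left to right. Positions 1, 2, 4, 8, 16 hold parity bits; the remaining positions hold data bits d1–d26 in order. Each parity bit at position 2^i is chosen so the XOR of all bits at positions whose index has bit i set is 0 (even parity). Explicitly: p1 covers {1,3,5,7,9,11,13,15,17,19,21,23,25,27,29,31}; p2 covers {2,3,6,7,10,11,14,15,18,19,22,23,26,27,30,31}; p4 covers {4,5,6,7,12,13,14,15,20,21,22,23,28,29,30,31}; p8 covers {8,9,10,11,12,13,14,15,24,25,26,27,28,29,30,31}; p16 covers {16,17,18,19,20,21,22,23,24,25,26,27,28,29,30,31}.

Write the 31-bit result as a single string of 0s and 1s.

Place data at non-parity positions: p1 p2 1 p4 0 0 0 p8 1 1 0 1 0 1 1 p16 0 1 1 0 1 1 0 1 1 1 1 0 1 1 0
p1 (pos 1,3,5,7,9,11,13,15,17,19,21,23,25,27,29,31): XOR of data positions = 1⊕0⊕0⊕1⊕0⊕0⊕1⊕0⊕1⊕1⊕0⊕1⊕1⊕1⊕0 = 0
p2 (pos 2,3,6,7,10,11,14,15,18,19,22,23,26,27,30,31): XOR of data positions = 1⊕0⊕0⊕1⊕0⊕1⊕1⊕1⊕1⊕1⊕0⊕1⊕1⊕1⊕0 = 0
p4 (pos 4,5,6,7,12,13,14,15,20,21,22,23,28,29,30,31): XOR of data positions = 0⊕0⊕0⊕1⊕0⊕1⊕1⊕0⊕1⊕1⊕0⊕0⊕1⊕1⊕0 = 1
p8 (pos 8,9,10,11,12,13,14,15,24,25,26,27,28,29,30,31): XOR of data positions = 1⊕1⊕0⊕1⊕0⊕1⊕1⊕1⊕1⊕1⊕1⊕0⊕1⊕1⊕0 = 1
p16 (pos 16,17,18,19,20,21,22,23,24,25,26,27,28,29,30,31): XOR of data positions = 0⊕1⊕1⊕0⊕1⊕1⊕0⊕1⊕1⊕1⊕1⊕0⊕1⊕1⊕0 = 0
Codeword: 0011000111010110011011011110110

0011000111010110011011011110110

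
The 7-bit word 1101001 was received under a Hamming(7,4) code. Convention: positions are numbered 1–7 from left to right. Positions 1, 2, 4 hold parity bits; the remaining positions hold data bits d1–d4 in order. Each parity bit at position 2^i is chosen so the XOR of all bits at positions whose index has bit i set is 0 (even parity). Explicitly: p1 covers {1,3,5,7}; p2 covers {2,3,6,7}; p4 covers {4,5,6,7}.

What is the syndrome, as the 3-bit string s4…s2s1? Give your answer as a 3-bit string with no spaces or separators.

000

s1 (pos 1,3,5,7): 1⊕0⊕0⊕1 = 0
s2 (pos 2,3,6,7): 1⊕0⊕0⊕1 = 0
s4 (pos 4,5,6,7): 1⊕0⊕0⊕1 = 0
Syndrome s4…s1 = 000 → no error.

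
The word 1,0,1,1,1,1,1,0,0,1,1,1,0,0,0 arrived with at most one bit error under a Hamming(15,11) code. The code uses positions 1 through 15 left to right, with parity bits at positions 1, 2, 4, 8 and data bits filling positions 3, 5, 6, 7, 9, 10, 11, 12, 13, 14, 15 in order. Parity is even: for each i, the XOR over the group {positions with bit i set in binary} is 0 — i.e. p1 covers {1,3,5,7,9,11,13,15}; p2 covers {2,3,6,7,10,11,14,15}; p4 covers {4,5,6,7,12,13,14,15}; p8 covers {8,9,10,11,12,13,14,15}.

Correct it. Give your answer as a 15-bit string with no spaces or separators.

101111100111001

s1 (pos 1,3,5,7,9,11,13,15): 1⊕1⊕1⊕1⊕0⊕1⊕0⊕0 = 1
s2 (pos 2,3,6,7,10,11,14,15): 0⊕1⊕1⊕1⊕1⊕1⊕0⊕0 = 1
s4 (pos 4,5,6,7,12,13,14,15): 1⊕1⊕1⊕1⊕1⊕0⊕0⊕0 = 1
s8 (pos 8,9,10,11,12,13,14,15): 0⊕0⊕1⊕1⊕1⊕0⊕0⊕0 = 1
Syndrome s8…s1 = 1111 → error at position 15.
Flip position 15: 101111100111000 → 101111100111001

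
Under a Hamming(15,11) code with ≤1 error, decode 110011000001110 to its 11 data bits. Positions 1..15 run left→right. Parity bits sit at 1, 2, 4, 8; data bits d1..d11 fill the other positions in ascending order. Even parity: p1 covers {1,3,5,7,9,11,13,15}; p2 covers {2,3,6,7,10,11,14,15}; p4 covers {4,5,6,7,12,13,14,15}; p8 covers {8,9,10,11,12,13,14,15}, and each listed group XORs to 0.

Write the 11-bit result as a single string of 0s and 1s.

s1 (pos 1,3,5,7,9,11,13,15): 1⊕0⊕1⊕0⊕0⊕0⊕1⊕0 = 1
s2 (pos 2,3,6,7,10,11,14,15): 1⊕0⊕1⊕0⊕0⊕0⊕1⊕0 = 1
s4 (pos 4,5,6,7,12,13,14,15): 0⊕1⊕1⊕0⊕1⊕1⊕1⊕0 = 1
s8 (pos 8,9,10,11,12,13,14,15): 0⊕0⊕0⊕0⊕1⊕1⊕1⊕0 = 1
Syndrome s8…s1 = 1111 → error at position 15.
Flip position 15: 110011000001110 → 110011000001111
Read data bits from positions 3,5,6,7,9,10,11,12,13,14,15: 01100001111

01100001111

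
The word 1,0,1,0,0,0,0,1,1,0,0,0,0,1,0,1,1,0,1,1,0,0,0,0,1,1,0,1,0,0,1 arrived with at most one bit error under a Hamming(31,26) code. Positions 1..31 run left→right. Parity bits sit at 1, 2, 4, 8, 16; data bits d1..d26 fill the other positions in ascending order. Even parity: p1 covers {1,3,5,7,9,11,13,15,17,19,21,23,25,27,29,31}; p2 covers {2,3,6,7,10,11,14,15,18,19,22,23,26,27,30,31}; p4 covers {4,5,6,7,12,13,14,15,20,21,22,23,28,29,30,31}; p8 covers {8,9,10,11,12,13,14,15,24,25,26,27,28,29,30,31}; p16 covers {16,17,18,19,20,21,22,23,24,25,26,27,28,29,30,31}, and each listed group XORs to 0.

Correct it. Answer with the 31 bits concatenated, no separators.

1010000110100101101100001101001

s1 (pos 1,3,5,7,9,11,13,15,17,19,21,23,25,27,29,31): 1⊕1⊕0⊕0⊕1⊕0⊕0⊕0⊕1⊕1⊕0⊕0⊕1⊕0⊕0⊕1 = 1
s2 (pos 2,3,6,7,10,11,14,15,18,19,22,23,26,27,30,31): 0⊕1⊕0⊕0⊕0⊕0⊕1⊕0⊕0⊕1⊕0⊕0⊕1⊕0⊕0⊕1 = 1
s4 (pos 4,5,6,7,12,13,14,15,20,21,22,23,28,29,30,31): 0⊕0⊕0⊕0⊕0⊕0⊕1⊕0⊕1⊕0⊕0⊕0⊕1⊕0⊕0⊕1 = 0
s8 (pos 8,9,10,11,12,13,14,15,24,25,26,27,28,29,30,31): 1⊕1⊕0⊕0⊕0⊕0⊕1⊕0⊕0⊕1⊕1⊕0⊕1⊕0⊕0⊕1 = 1
s16 (pos 16,17,18,19,20,21,22,23,24,25,26,27,28,29,30,31): 1⊕1⊕0⊕1⊕1⊕0⊕0⊕0⊕0⊕1⊕1⊕0⊕1⊕0⊕0⊕1 = 0
Syndrome s16…s1 = 01011 → error at position 11.
Flip position 11: 1010000110000101101100001101001 → 1010000110100101101100001101001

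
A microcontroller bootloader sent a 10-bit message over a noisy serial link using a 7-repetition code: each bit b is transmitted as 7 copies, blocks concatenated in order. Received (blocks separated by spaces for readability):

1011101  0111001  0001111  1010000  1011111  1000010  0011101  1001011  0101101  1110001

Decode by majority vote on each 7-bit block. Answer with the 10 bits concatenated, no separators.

Block 1 (1011101): 5 ones → 1
Block 2 (0111001): 4 ones → 1
Block 3 (0001111): 4 ones → 1
Block 4 (1010000): 2 ones → 0
Block 5 (1011111): 6 ones → 1
Block 6 (1000010): 2 ones → 0
Block 7 (0011101): 4 ones → 1
Block 8 (1001011): 4 ones → 1
Block 9 (0101101): 4 ones → 1
Block 10 (1110001): 4 ones → 1

1110101111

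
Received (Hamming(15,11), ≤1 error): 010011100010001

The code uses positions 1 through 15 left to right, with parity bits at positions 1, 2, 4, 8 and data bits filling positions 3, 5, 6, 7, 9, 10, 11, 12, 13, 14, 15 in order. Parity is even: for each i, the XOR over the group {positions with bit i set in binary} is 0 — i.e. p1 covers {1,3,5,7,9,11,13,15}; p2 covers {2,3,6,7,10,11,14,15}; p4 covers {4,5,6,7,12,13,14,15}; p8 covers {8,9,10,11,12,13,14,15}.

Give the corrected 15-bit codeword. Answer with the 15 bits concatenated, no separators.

s1 (pos 1,3,5,7,9,11,13,15): 0⊕0⊕1⊕1⊕0⊕1⊕0⊕1 = 0
s2 (pos 2,3,6,7,10,11,14,15): 1⊕0⊕1⊕1⊕0⊕1⊕0⊕1 = 1
s4 (pos 4,5,6,7,12,13,14,15): 0⊕1⊕1⊕1⊕0⊕0⊕0⊕1 = 0
s8 (pos 8,9,10,11,12,13,14,15): 0⊕0⊕0⊕1⊕0⊕0⊕0⊕1 = 0
Syndrome s8…s1 = 0010 → error at position 2.
Flip position 2: 010011100010001 → 000011100010001

000011100010001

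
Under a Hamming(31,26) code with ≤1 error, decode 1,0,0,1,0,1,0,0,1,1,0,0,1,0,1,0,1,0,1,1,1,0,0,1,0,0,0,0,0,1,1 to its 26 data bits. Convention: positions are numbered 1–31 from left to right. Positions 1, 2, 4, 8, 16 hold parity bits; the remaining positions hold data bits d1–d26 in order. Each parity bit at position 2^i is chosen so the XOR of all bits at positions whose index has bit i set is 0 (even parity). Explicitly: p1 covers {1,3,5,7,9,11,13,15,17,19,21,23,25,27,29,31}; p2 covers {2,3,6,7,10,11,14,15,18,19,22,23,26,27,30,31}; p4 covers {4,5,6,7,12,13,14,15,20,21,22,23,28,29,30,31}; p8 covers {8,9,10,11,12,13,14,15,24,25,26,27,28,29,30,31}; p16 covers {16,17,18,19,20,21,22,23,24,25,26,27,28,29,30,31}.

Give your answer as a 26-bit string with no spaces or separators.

00101100101101110000000011

s1 (pos 1,3,5,7,9,11,13,15,17,19,21,23,25,27,29,31): 1⊕0⊕0⊕0⊕1⊕0⊕1⊕1⊕1⊕1⊕1⊕0⊕0⊕0⊕0⊕1 = 0
s2 (pos 2,3,6,7,10,11,14,15,18,19,22,23,26,27,30,31): 0⊕0⊕1⊕0⊕1⊕0⊕0⊕1⊕0⊕1⊕0⊕0⊕0⊕0⊕1⊕1 = 0
s4 (pos 4,5,6,7,12,13,14,15,20,21,22,23,28,29,30,31): 1⊕0⊕1⊕0⊕0⊕1⊕0⊕1⊕1⊕1⊕0⊕0⊕0⊕0⊕1⊕1 = 0
s8 (pos 8,9,10,11,12,13,14,15,24,25,26,27,28,29,30,31): 0⊕1⊕1⊕0⊕0⊕1⊕0⊕1⊕1⊕0⊕0⊕0⊕0⊕0⊕1⊕1 = 1
s16 (pos 16,17,18,19,20,21,22,23,24,25,26,27,28,29,30,31): 0⊕1⊕0⊕1⊕1⊕1⊕0⊕0⊕1⊕0⊕0⊕0⊕0⊕0⊕1⊕1 = 1
Syndrome s16…s1 = 11000 → error at position 24.
Flip position 24: 1001010011001010101110010000011 → 1001010011001010101110000000011
Read data bits from positions 3,5,6,7,9,10,11,12,13,14,15,17,18,19,20,21,22,23,24,25,26,27,28,29,30,31: 00101100101101110000000011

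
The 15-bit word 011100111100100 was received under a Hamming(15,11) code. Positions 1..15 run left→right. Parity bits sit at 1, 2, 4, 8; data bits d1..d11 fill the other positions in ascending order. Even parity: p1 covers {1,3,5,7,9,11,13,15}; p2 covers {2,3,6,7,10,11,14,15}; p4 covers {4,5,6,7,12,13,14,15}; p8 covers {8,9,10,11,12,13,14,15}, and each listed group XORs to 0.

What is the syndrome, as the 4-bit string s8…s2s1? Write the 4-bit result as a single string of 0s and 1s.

s1 (pos 1,3,5,7,9,11,13,15): 0⊕1⊕0⊕1⊕1⊕0⊕1⊕0 = 0
s2 (pos 2,3,6,7,10,11,14,15): 1⊕1⊕0⊕1⊕1⊕0⊕0⊕0 = 0
s4 (pos 4,5,6,7,12,13,14,15): 1⊕0⊕0⊕1⊕0⊕1⊕0⊕0 = 1
s8 (pos 8,9,10,11,12,13,14,15): 1⊕1⊕1⊕0⊕0⊕1⊕0⊕0 = 0
Syndrome s8…s1 = 0100 → error at position 4.

0100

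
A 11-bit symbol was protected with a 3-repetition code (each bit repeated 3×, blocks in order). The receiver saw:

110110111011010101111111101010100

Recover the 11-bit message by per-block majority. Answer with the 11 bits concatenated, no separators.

Block 1 (110): 2 ones → 1
Block 2 (110): 2 ones → 1
Block 3 (111): 3 ones → 1
Block 4 (011): 2 ones → 1
Block 5 (010): 1 one → 0
Block 6 (101): 2 ones → 1
Block 7 (111): 3 ones → 1
Block 8 (111): 3 ones → 1
Block 9 (101): 2 ones → 1
Block 10 (010): 1 one → 0
Block 11 (100): 1 one → 0

11110111100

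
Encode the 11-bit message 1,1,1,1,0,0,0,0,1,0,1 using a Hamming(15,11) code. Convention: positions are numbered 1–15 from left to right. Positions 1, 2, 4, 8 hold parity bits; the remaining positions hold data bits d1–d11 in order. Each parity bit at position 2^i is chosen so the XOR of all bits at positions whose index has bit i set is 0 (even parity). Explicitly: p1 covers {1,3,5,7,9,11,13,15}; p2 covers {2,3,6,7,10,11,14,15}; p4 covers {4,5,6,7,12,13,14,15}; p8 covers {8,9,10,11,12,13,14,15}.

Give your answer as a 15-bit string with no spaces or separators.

Place data at non-parity positions: p1 p2 1 p4 1 1 1 p8 0 0 0 0 1 0 1
p1 (pos 1,3,5,7,9,11,13,15): XOR of data positions = 1⊕1⊕1⊕0⊕0⊕1⊕1 = 1
p2 (pos 2,3,6,7,10,11,14,15): XOR of data positions = 1⊕1⊕1⊕0⊕0⊕0⊕1 = 0
p4 (pos 4,5,6,7,12,13,14,15): XOR of data positions = 1⊕1⊕1⊕0⊕1⊕0⊕1 = 1
p8 (pos 8,9,10,11,12,13,14,15): XOR of data positions = 0⊕0⊕0⊕0⊕1⊕0⊕1 = 0
Codeword: 101111100000101

101111100000101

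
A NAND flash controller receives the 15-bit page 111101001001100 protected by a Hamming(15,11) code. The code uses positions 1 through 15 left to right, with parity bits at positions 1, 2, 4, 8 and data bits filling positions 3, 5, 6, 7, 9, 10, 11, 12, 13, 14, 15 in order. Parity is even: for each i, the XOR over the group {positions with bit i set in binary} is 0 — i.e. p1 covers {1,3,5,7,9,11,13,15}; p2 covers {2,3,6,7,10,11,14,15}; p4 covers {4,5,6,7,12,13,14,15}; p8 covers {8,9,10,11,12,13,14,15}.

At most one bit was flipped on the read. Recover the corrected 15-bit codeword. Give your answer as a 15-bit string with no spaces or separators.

s1 (pos 1,3,5,7,9,11,13,15): 1⊕1⊕0⊕0⊕1⊕0⊕1⊕0 = 0
s2 (pos 2,3,6,7,10,11,14,15): 1⊕1⊕1⊕0⊕0⊕0⊕0⊕0 = 1
s4 (pos 4,5,6,7,12,13,14,15): 1⊕0⊕1⊕0⊕1⊕1⊕0⊕0 = 0
s8 (pos 8,9,10,11,12,13,14,15): 0⊕1⊕0⊕0⊕1⊕1⊕0⊕0 = 1
Syndrome s8…s1 = 1010 → error at position 10.
Flip position 10: 111101001001100 → 111101001101100

111101001101100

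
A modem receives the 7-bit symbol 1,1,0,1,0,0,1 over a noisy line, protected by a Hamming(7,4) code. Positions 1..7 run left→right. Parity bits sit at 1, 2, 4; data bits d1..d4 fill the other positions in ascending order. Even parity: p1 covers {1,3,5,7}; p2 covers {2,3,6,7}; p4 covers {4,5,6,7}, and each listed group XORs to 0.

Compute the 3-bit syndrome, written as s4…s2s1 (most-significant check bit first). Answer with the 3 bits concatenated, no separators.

000

s1 (pos 1,3,5,7): 1⊕0⊕0⊕1 = 0
s2 (pos 2,3,6,7): 1⊕0⊕0⊕1 = 0
s4 (pos 4,5,6,7): 1⊕0⊕0⊕1 = 0
Syndrome s4…s1 = 000 → no error.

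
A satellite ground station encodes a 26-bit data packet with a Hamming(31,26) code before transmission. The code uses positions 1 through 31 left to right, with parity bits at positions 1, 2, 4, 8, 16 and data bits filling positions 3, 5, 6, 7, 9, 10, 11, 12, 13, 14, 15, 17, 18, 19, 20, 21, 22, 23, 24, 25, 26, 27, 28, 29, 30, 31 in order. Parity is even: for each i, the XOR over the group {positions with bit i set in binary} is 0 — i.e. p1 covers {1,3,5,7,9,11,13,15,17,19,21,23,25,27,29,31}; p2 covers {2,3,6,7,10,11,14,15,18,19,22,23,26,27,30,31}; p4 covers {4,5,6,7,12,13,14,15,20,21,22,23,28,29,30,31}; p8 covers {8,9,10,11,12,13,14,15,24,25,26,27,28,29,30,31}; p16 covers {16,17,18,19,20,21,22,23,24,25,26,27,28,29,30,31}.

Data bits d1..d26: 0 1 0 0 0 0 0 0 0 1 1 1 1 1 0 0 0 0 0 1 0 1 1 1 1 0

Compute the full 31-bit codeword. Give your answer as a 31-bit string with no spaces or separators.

Place data at non-parity positions: p1 p2 0 p4 1 0 0 p8 0 0 0 0 0 1 1 p16 1 1 1 0 0 0 0 0 1 0 1 1 1 1 0
p1 (pos 1,3,5,7,9,11,13,15,17,19,21,23,25,27,29,31): XOR of data positions = 0⊕1⊕0⊕0⊕0⊕0⊕1⊕1⊕1⊕0⊕0⊕1⊕1⊕1⊕0 = 1
p2 (pos 2,3,6,7,10,11,14,15,18,19,22,23,26,27,30,31): XOR of data positions = 0⊕0⊕0⊕0⊕0⊕1⊕1⊕1⊕1⊕0⊕0⊕0⊕1⊕1⊕0 = 0
p4 (pos 4,5,6,7,12,13,14,15,20,21,22,23,28,29,30,31): XOR of data positions = 1⊕0⊕0⊕0⊕0⊕1⊕1⊕0⊕0⊕0⊕0⊕1⊕1⊕1⊕0 = 0
p8 (pos 8,9,10,11,12,13,14,15,24,25,26,27,28,29,30,31): XOR of data positions = 0⊕0⊕0⊕0⊕0⊕1⊕1⊕0⊕1⊕0⊕1⊕1⊕1⊕1⊕0 = 1
p16 (pos 16,17,18,19,20,21,22,23,24,25,26,27,28,29,30,31): XOR of data positions = 1⊕1⊕1⊕0⊕0⊕0⊕0⊕0⊕1⊕0⊕1⊕1⊕1⊕1⊕0 = 0
Codeword: 1000100100000110111000001011110

1000100100000110111000001011110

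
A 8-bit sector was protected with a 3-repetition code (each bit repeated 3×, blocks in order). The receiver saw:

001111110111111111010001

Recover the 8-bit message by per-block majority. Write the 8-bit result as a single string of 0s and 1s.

Block 1 (001): 1 one → 0
Block 2 (111): 3 ones → 1
Block 3 (110): 2 ones → 1
Block 4 (111): 3 ones → 1
Block 5 (111): 3 ones → 1
Block 6 (111): 3 ones → 1
Block 7 (010): 1 one → 0
Block 8 (001): 1 one → 0

01111100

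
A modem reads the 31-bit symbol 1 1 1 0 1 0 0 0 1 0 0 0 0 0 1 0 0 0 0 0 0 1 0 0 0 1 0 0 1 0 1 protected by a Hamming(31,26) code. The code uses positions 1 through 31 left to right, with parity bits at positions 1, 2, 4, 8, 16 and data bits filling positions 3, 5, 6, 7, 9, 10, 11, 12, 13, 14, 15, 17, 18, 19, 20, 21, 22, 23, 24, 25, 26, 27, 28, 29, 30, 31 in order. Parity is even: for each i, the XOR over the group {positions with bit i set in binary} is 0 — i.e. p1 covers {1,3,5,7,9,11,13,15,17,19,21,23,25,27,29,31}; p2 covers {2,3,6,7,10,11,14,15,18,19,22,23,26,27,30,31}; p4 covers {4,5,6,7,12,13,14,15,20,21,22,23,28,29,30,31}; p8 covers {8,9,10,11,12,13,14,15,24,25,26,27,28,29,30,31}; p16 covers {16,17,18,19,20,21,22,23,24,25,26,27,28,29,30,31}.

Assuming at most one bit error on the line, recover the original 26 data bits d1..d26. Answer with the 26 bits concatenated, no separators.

s1 (pos 1,3,5,7,9,11,13,15,17,19,21,23,25,27,29,31): 1⊕1⊕1⊕0⊕1⊕0⊕0⊕1⊕0⊕0⊕0⊕0⊕0⊕0⊕1⊕1 = 1
s2 (pos 2,3,6,7,10,11,14,15,18,19,22,23,26,27,30,31): 1⊕1⊕0⊕0⊕0⊕0⊕0⊕1⊕0⊕0⊕1⊕0⊕1⊕0⊕0⊕1 = 0
s4 (pos 4,5,6,7,12,13,14,15,20,21,22,23,28,29,30,31): 0⊕1⊕0⊕0⊕0⊕0⊕0⊕1⊕0⊕0⊕1⊕0⊕0⊕1⊕0⊕1 = 1
s8 (pos 8,9,10,11,12,13,14,15,24,25,26,27,28,29,30,31): 0⊕1⊕0⊕0⊕0⊕0⊕0⊕1⊕0⊕0⊕1⊕0⊕0⊕1⊕0⊕1 = 1
s16 (pos 16,17,18,19,20,21,22,23,24,25,26,27,28,29,30,31): 0⊕0⊕0⊕0⊕0⊕0⊕1⊕0⊕0⊕0⊕1⊕0⊕0⊕1⊕0⊕1 = 0
Syndrome s16…s1 = 01101 → error at position 13.
Flip position 13: 1110100010000010000001000100101 → 1110100010001010000001000100101
Read data bits from positions 3,5,6,7,9,10,11,12,13,14,15,17,18,19,20,21,22,23,24,25,26,27,28,29,30,31: 11001000101000001000100101

11001000101000001000100101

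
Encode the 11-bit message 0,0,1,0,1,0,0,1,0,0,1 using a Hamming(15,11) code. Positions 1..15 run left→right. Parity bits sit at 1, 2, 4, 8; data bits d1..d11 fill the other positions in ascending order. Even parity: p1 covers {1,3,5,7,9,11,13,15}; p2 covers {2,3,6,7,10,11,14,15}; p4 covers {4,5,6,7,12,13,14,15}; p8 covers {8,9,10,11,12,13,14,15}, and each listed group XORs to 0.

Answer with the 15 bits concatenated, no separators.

000101011001001

Place data at non-parity positions: p1 p2 0 p4 0 1 0 p8 1 0 0 1 0 0 1
p1 (pos 1,3,5,7,9,11,13,15): XOR of data positions = 0⊕0⊕0⊕1⊕0⊕0⊕1 = 0
p2 (pos 2,3,6,7,10,11,14,15): XOR of data positions = 0⊕1⊕0⊕0⊕0⊕0⊕1 = 0
p4 (pos 4,5,6,7,12,13,14,15): XOR of data positions = 0⊕1⊕0⊕1⊕0⊕0⊕1 = 1
p8 (pos 8,9,10,11,12,13,14,15): XOR of data positions = 1⊕0⊕0⊕1⊕0⊕0⊕1 = 1
Codeword: 000101011001001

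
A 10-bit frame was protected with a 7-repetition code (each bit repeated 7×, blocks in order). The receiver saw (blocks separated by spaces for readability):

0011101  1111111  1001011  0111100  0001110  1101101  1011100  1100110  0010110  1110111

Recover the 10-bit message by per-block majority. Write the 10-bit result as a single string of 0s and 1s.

1111011101

Block 1 (0011101): 4 ones → 1
Block 2 (1111111): 7 ones → 1
Block 3 (1001011): 4 ones → 1
Block 4 (0111100): 4 ones → 1
Block 5 (0001110): 3 ones → 0
Block 6 (1101101): 5 ones → 1
Block 7 (1011100): 4 ones → 1
Block 8 (1100110): 4 ones → 1
Block 9 (0010110): 3 ones → 0
Block 10 (1110111): 6 ones → 1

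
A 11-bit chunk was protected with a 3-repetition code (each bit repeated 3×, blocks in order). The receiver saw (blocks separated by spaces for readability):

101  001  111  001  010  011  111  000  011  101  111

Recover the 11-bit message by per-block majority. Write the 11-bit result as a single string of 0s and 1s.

10100110111

Block 1 (101): 2 ones → 1
Block 2 (001): 1 one → 0
Block 3 (111): 3 ones → 1
Block 4 (001): 1 one → 0
Block 5 (010): 1 one → 0
Block 6 (011): 2 ones → 1
Block 7 (111): 3 ones → 1
Block 8 (000): 0 ones → 0
Block 9 (011): 2 ones → 1
Block 10 (101): 2 ones → 1
Block 11 (111): 3 ones → 1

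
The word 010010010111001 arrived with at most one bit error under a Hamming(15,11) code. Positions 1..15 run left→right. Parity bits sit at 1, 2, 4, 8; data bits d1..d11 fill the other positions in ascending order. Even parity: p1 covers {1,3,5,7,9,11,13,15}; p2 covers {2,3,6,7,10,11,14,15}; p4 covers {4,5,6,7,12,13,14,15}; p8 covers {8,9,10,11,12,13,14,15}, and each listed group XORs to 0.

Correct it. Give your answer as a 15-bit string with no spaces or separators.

s1 (pos 1,3,5,7,9,11,13,15): 0⊕0⊕1⊕0⊕0⊕1⊕0⊕1 = 1
s2 (pos 2,3,6,7,10,11,14,15): 1⊕0⊕0⊕0⊕1⊕1⊕0⊕1 = 0
s4 (pos 4,5,6,7,12,13,14,15): 0⊕1⊕0⊕0⊕1⊕0⊕0⊕1 = 1
s8 (pos 8,9,10,11,12,13,14,15): 1⊕0⊕1⊕1⊕1⊕0⊕0⊕1 = 1
Syndrome s8…s1 = 1101 → error at position 13.
Flip position 13: 010010010111001 → 010010010111101

010010010111101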